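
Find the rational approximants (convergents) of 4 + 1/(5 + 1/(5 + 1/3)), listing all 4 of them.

Using the convergent recurrence p_i = a_i*p_{i-1} + p_{i-2}, q_i = a_i*q_{i-1} + q_{i-2} with p_{-2}=0, p_{-1}=1, q_{-2}=1, q_{-1}=0:
  i=0: a_0=4, p_0 = 4*1 + 0 = 4, q_0 = 4*0 + 1 = 1.
  i=1: a_1=5, p_1 = 5*4 + 1 = 21, q_1 = 5*1 + 0 = 5.
  i=2: a_2=5, p_2 = 5*21 + 4 = 109, q_2 = 5*5 + 1 = 26.
  i=3: a_3=3, p_3 = 3*109 + 21 = 348, q_3 = 3*26 + 5 = 83.

4/1, 21/5, 109/26, 348/83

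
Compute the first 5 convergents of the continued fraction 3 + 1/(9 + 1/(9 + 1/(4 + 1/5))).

3/1, 28/9, 255/82, 1048/337, 5495/1767

Using the convergent recurrence p_i = a_i*p_{i-1} + p_{i-2}, q_i = a_i*q_{i-1} + q_{i-2} with p_{-2}=0, p_{-1}=1, q_{-2}=1, q_{-1}=0:
  i=0: a_0=3, p_0 = 3*1 + 0 = 3, q_0 = 3*0 + 1 = 1.
  i=1: a_1=9, p_1 = 9*3 + 1 = 28, q_1 = 9*1 + 0 = 9.
  i=2: a_2=9, p_2 = 9*28 + 3 = 255, q_2 = 9*9 + 1 = 82.
  i=3: a_3=4, p_3 = 4*255 + 28 = 1048, q_3 = 4*82 + 9 = 337.
  i=4: a_4=5, p_4 = 5*1048 + 255 = 5495, q_4 = 5*337 + 82 = 1767.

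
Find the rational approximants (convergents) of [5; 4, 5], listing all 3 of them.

5/1, 21/4, 110/21

Using the convergent recurrence p_i = a_i*p_{i-1} + p_{i-2}, q_i = a_i*q_{i-1} + q_{i-2} with p_{-2}=0, p_{-1}=1, q_{-2}=1, q_{-1}=0:
  i=0: a_0=5, p_0 = 5*1 + 0 = 5, q_0 = 5*0 + 1 = 1.
  i=1: a_1=4, p_1 = 4*5 + 1 = 21, q_1 = 4*1 + 0 = 4.
  i=2: a_2=5, p_2 = 5*21 + 5 = 110, q_2 = 5*4 + 1 = 21.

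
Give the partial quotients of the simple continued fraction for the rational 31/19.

Run the Euclidean algorithm on 31 and 19; the successive quotients are the partial quotients a_0, a_1, ... (each step inverts the fractional part left over by the previous one):
  31 = 1*19 + 12, so a_0 = 1.
  19 = 1*12 + 7, so a_1 = 1.
  12 = 1*7 + 5, so a_2 = 1.
  7 = 1*5 + 2, so a_3 = 1.
  5 = 2*2 + 1, so a_4 = 2.
  2 = 2*1 + 0, so a_5 = 2.
The remainder reaches 0 after 6 divisions, so the expansion has 6 partial quotients, read off in order.

[1; 1, 1, 1, 2, 2]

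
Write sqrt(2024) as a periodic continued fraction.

[44; (1, 88)]

Write x_i = (sqrt(2024) + m_i)/d_i with (m_0, d_0) = (0, 1). a_0 = floor(sqrt(2024)) = 44, since 44^2 = 1936 <= 2024 < 2025 = 45^2.
Iterate m_{i+1} = d_i*a_i - m_i, d_{i+1} = (2024 - m_{i+1}^2)/d_i, a_{i+1} = floor((a_0 + m_{i+1})/d_{i+1}):
  m_1 = 1*44 - 0 = 44, d_1 = (2024 - 44^2)/1 = 88/1 = 88, a_1 = floor((44 + 44)/88) = 1.
  m_2 = 88*1 - 44 = 44, d_2 = (2024 - 44^2)/88 = 88/88 = 1, a_2 = floor((44 + 44)/1) = 88.
  m_3 = 1*88 - 44 = 44, d_3 = (2024 - 44^2)/1 = 88/1 = 88: (m_3, d_3) = (m_1, d_1) = (44, 88), so from here the quotients repeat a_1, a_2; the period length is 2.
Hence the expansion of sqrt(2024) is a_0 = 44 followed by the repeating block 1, 88 (period 2).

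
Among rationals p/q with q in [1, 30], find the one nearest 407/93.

35/8

Expand x = 407/93 as a continued fraction with the Euclidean algorithm:
  407 = 4*93 + 35, so a_0 = 4.
  93 = 2*35 + 23, so a_1 = 2.
  35 = 1*23 + 12, so a_2 = 1.
  23 = 1*12 + 11, so a_3 = 1.
  12 = 1*11 + 1, so a_4 = 1.
  11 = 11*1 + 0, so a_5 = 11.
so x = [4; 2, 1, 1, 1, 11].
Convergents (p_i = a_i*p_{i-1} + p_{i-2}, q_i = a_i*q_{i-1} + q_{i-2} with p_{-2}=0, p_{-1}=1, q_{-2}=1, q_{-1}=0), until the denominator exceeds 30:
  i=0: a_0=4, p_0 = 4*1 + 0 = 4, q_0 = 4*0 + 1 = 1.
  i=1: a_1=2, p_1 = 2*4 + 1 = 9, q_1 = 2*1 + 0 = 2.
  i=2: a_2=1, p_2 = 1*9 + 4 = 13, q_2 = 1*2 + 1 = 3.
  i=3: a_3=1, p_3 = 1*13 + 9 = 22, q_3 = 1*3 + 2 = 5.
  i=4: a_4=1, p_4 = 1*22 + 13 = 35, q_4 = 1*5 + 3 = 8.
  i=5: a_5=11, p_5 = 11*35 + 22 = 407, q_5 = 11*8 + 5 = 93.
q_5 = 93 > 30, so the last convergent with denominator <= 30 is p_4/q_4 = 35/8.
The closest fraction with denominator <= 30 is either p_4/q_4 or the intermediate fraction (k*p_4 + p_3)/(k*q_4 + q_3) with the largest k >= 1 whose denominator stays <= 30; these approach x as k grows, and every other convergent or intermediate fraction in range is farther away.
Largest k: floor((30 - q_3)/q_4) = floor((30 - 5)/8) = 3.
That gives (3*35 + 22)/(3*8 + 5) = 127/29.
Compare the errors: |x - 35/8| = |407*8 - 35*93|/(93*8) = 1/744, and |x - 127/29| = |407*29 - 127*93|/(93*29) = 8/2697.
Cross-multiplying, 1*2697 = 2697 < 5952 = 8*744, so 1/744 is smaller: the convergent 35/8 is closer to x than 127/29.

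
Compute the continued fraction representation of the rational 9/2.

Run the Euclidean algorithm on 9 and 2; the successive quotients are the partial quotients a_0, a_1, ... (each step inverts the fractional part left over by the previous one):
  9 = 4*2 + 1, so a_0 = 4.
  2 = 2*1 + 0, so a_1 = 2.
The remainder reaches 0 after 2 divisions, so the expansion has 2 partial quotients, read off in order.

[4; 2]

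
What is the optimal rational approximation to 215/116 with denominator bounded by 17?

Expand x = 215/116 as a continued fraction with the Euclidean algorithm:
  215 = 1*116 + 99, so a_0 = 1.
  116 = 1*99 + 17, so a_1 = 1.
  99 = 5*17 + 14, so a_2 = 5.
  17 = 1*14 + 3, so a_3 = 1.
  14 = 4*3 + 2, so a_4 = 4.
  3 = 1*2 + 1, so a_5 = 1.
  2 = 2*1 + 0, so a_6 = 2.
so x = [1; 1, 5, 1, 4, 1, 2].
Convergents (p_i = a_i*p_{i-1} + p_{i-2}, q_i = a_i*q_{i-1} + q_{i-2} with p_{-2}=0, p_{-1}=1, q_{-2}=1, q_{-1}=0), until the denominator exceeds 17:
  i=0: a_0=1, p_0 = 1*1 + 0 = 1, q_0 = 1*0 + 1 = 1.
  i=1: a_1=1, p_1 = 1*1 + 1 = 2, q_1 = 1*1 + 0 = 1.
  i=2: a_2=5, p_2 = 5*2 + 1 = 11, q_2 = 5*1 + 1 = 6.
  i=3: a_3=1, p_3 = 1*11 + 2 = 13, q_3 = 1*6 + 1 = 7.
  i=4: a_4=4, p_4 = 4*13 + 11 = 63, q_4 = 4*7 + 6 = 34.
q_4 = 34 > 17, so the last convergent with denominator <= 17 is p_3/q_3 = 13/7.
The closest fraction with denominator <= 17 is either p_3/q_3 or the intermediate fraction (k*p_3 + p_2)/(k*q_3 + q_2) with the largest k >= 1 whose denominator stays <= 17; these approach x as k grows, and every other convergent or intermediate fraction in range is farther away.
Largest k: floor((17 - q_2)/q_3) = floor((17 - 6)/7) = 1.
That gives (1*13 + 11)/(1*7 + 6) = 24/13.
Compare the errors: |x - 13/7| = |215*7 - 13*116|/(116*7) = 3/812, and |x - 24/13| = |215*13 - 24*116|/(116*13) = 11/1508.
Cross-multiplying, 3*1508 = 4524 < 8932 = 11*812, so 3/812 is smaller: the convergent 13/7 is closer to x than 24/13.

13/7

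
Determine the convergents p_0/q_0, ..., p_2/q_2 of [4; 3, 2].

Using the convergent recurrence p_i = a_i*p_{i-1} + p_{i-2}, q_i = a_i*q_{i-1} + q_{i-2} with p_{-2}=0, p_{-1}=1, q_{-2}=1, q_{-1}=0:
  i=0: a_0=4, p_0 = 4*1 + 0 = 4, q_0 = 4*0 + 1 = 1.
  i=1: a_1=3, p_1 = 3*4 + 1 = 13, q_1 = 3*1 + 0 = 3.
  i=2: a_2=2, p_2 = 2*13 + 4 = 30, q_2 = 2*3 + 1 = 7.

4/1, 13/3, 30/7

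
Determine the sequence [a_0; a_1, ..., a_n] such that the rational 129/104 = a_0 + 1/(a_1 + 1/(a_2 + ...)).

[1; 4, 6, 4]

Run the Euclidean algorithm on 129 and 104; the successive quotients are the partial quotients a_0, a_1, ... (each step inverts the fractional part left over by the previous one):
  129 = 1*104 + 25, so a_0 = 1.
  104 = 4*25 + 4, so a_1 = 4.
  25 = 6*4 + 1, so a_2 = 6.
  4 = 4*1 + 0, so a_3 = 4.
The remainder reaches 0 after 4 divisions, so the expansion has 4 partial quotients, read off in order.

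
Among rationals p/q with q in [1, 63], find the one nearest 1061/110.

Expand x = 1061/110 as a continued fraction with the Euclidean algorithm:
  1061 = 9*110 + 71, so a_0 = 9.
  110 = 1*71 + 39, so a_1 = 1.
  71 = 1*39 + 32, so a_2 = 1.
  39 = 1*32 + 7, so a_3 = 1.
  32 = 4*7 + 4, so a_4 = 4.
  7 = 1*4 + 3, so a_5 = 1.
  4 = 1*3 + 1, so a_6 = 1.
  3 = 3*1 + 0, so a_7 = 3.
so x = [9; 1, 1, 1, 4, 1, 1, 3].
Convergents (p_i = a_i*p_{i-1} + p_{i-2}, q_i = a_i*q_{i-1} + q_{i-2} with p_{-2}=0, p_{-1}=1, q_{-2}=1, q_{-1}=0), until the denominator exceeds 63:
  i=0: a_0=9, p_0 = 9*1 + 0 = 9, q_0 = 9*0 + 1 = 1.
  i=1: a_1=1, p_1 = 1*9 + 1 = 10, q_1 = 1*1 + 0 = 1.
  i=2: a_2=1, p_2 = 1*10 + 9 = 19, q_2 = 1*1 + 1 = 2.
  i=3: a_3=1, p_3 = 1*19 + 10 = 29, q_3 = 1*2 + 1 = 3.
  i=4: a_4=4, p_4 = 4*29 + 19 = 135, q_4 = 4*3 + 2 = 14.
  i=5: a_5=1, p_5 = 1*135 + 29 = 164, q_5 = 1*14 + 3 = 17.
  i=6: a_6=1, p_6 = 1*164 + 135 = 299, q_6 = 1*17 + 14 = 31.
  i=7: a_7=3, p_7 = 3*299 + 164 = 1061, q_7 = 3*31 + 17 = 110.
q_7 = 110 > 63, so the last convergent with denominator <= 63 is p_6/q_6 = 299/31.
The closest fraction with denominator <= 63 is either p_6/q_6 or the intermediate fraction (k*p_6 + p_5)/(k*q_6 + q_5) with the largest k >= 1 whose denominator stays <= 63; these approach x as k grows, and every other convergent or intermediate fraction in range is farther away.
Largest k: floor((63 - q_5)/q_6) = floor((63 - 17)/31) = 1.
That gives (1*299 + 164)/(1*31 + 17) = 463/48.
Compare the errors: |x - 299/31| = |1061*31 - 299*110|/(110*31) = 1/3410, and |x - 463/48| = |1061*48 - 463*110|/(110*48) = 2/5280.
Cross-multiplying, 1*5280 = 5280 < 6820 = 2*3410, so 1/3410 is smaller: the convergent 299/31 is closer to x than 463/48.

299/31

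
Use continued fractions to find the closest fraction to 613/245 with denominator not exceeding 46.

Expand x = 613/245 as a continued fraction with the Euclidean algorithm:
  613 = 2*245 + 123, so a_0 = 2.
  245 = 1*123 + 122, so a_1 = 1.
  123 = 1*122 + 1, so a_2 = 1.
  122 = 122*1 + 0, so a_3 = 122.
so x = [2; 1, 1, 122].
Convergents (p_i = a_i*p_{i-1} + p_{i-2}, q_i = a_i*q_{i-1} + q_{i-2} with p_{-2}=0, p_{-1}=1, q_{-2}=1, q_{-1}=0), until the denominator exceeds 46:
  i=0: a_0=2, p_0 = 2*1 + 0 = 2, q_0 = 2*0 + 1 = 1.
  i=1: a_1=1, p_1 = 1*2 + 1 = 3, q_1 = 1*1 + 0 = 1.
  i=2: a_2=1, p_2 = 1*3 + 2 = 5, q_2 = 1*1 + 1 = 2.
  i=3: a_3=122, p_3 = 122*5 + 3 = 613, q_3 = 122*2 + 1 = 245.
q_3 = 245 > 46, so the last convergent with denominator <= 46 is p_2/q_2 = 5/2.
The closest fraction with denominator <= 46 is either p_2/q_2 or the intermediate fraction (k*p_2 + p_1)/(k*q_2 + q_1) with the largest k >= 1 whose denominator stays <= 46; these approach x as k grows, and every other convergent or intermediate fraction in range is farther away.
Largest k: floor((46 - q_1)/q_2) = floor((46 - 1)/2) = 22.
That gives (22*5 + 3)/(22*2 + 1) = 113/45.
Compare the errors: |x - 5/2| = |613*2 - 5*245|/(245*2) = 1/490, and |x - 113/45| = |613*45 - 113*245|/(245*45) = 100/11025.
Cross-multiplying, 1*11025 = 11025 < 49000 = 100*490, so 1/490 is smaller: the convergent 5/2 is closer to x than 113/45.

5/2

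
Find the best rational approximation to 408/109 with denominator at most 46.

Expand x = 408/109 as a continued fraction with the Euclidean algorithm:
  408 = 3*109 + 81, so a_0 = 3.
  109 = 1*81 + 28, so a_1 = 1.
  81 = 2*28 + 25, so a_2 = 2.
  28 = 1*25 + 3, so a_3 = 1.
  25 = 8*3 + 1, so a_4 = 8.
  3 = 3*1 + 0, so a_5 = 3.
so x = [3; 1, 2, 1, 8, 3].
Convergents (p_i = a_i*p_{i-1} + p_{i-2}, q_i = a_i*q_{i-1} + q_{i-2} with p_{-2}=0, p_{-1}=1, q_{-2}=1, q_{-1}=0), until the denominator exceeds 46:
  i=0: a_0=3, p_0 = 3*1 + 0 = 3, q_0 = 3*0 + 1 = 1.
  i=1: a_1=1, p_1 = 1*3 + 1 = 4, q_1 = 1*1 + 0 = 1.
  i=2: a_2=2, p_2 = 2*4 + 3 = 11, q_2 = 2*1 + 1 = 3.
  i=3: a_3=1, p_3 = 1*11 + 4 = 15, q_3 = 1*3 + 1 = 4.
  i=4: a_4=8, p_4 = 8*15 + 11 = 131, q_4 = 8*4 + 3 = 35.
  i=5: a_5=3, p_5 = 3*131 + 15 = 408, q_5 = 3*35 + 4 = 109.
q_5 = 109 > 46, so the last convergent with denominator <= 46 is p_4/q_4 = 131/35.
The closest fraction with denominator <= 46 is either p_4/q_4 or the intermediate fraction (k*p_4 + p_3)/(k*q_4 + q_3) with the largest k >= 1 whose denominator stays <= 46; these approach x as k grows, and every other convergent or intermediate fraction in range is farther away.
Largest k: floor((46 - q_3)/q_4) = floor((46 - 4)/35) = 1.
That gives (1*131 + 15)/(1*35 + 4) = 146/39.
Compare the errors: |x - 131/35| = |408*35 - 131*109|/(109*35) = 1/3815, and |x - 146/39| = |408*39 - 146*109|/(109*39) = 2/4251.
Cross-multiplying, 1*4251 = 4251 < 7630 = 2*3815, so 1/3815 is smaller: the convergent 131/35 is closer to x than 146/39.

131/35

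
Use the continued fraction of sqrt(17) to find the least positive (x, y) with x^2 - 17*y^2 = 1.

(x, y) = (33, 8)

First expand sqrt(17) as a continued fraction. With x_i = (sqrt(17) + m_i)/d_i and (m_0, d_0) = (0, 1): a_0 = floor(sqrt(17)) = 4, since 4^2 = 16 <= 17 < 25 = 5^2.
Iterate m_{i+1} = d_i*a_i - m_i, d_{i+1} = (17 - m_{i+1}^2)/d_i, a_{i+1} = floor((a_0 + m_{i+1})/d_{i+1}):
  m_1 = 1*4 - 0 = 4, d_1 = (17 - 4^2)/1 = 1/1 = 1, a_1 = floor((4 + 4)/1) = 8.
  m_2 = 1*8 - 4 = 4, d_2 = (17 - 4^2)/1 = 1/1 = 1: (m_2, d_2) = (m_1, d_1) = (4, 1), so from here the quotient a_1 repeats; the period length is 1.
So sqrt(17) = [4; (8)] with period length k = 1.
k is odd, so (p_{k-1}, q_{k-1}) only solves x^2 - 17y^2 = -1 and the fundamental solution of x^2 - 17y^2 = 1 is (p_{2k-1}, q_{2k-1}) = (p_1, q_1); compute convergents through index 1, running through the period twice.
Convergents (p_i = a_i*p_{i-1} + p_{i-2}, q_i = a_i*q_{i-1} + q_{i-2} with p_{-2}=0, p_{-1}=1, q_{-2}=1, q_{-1}=0):
  i=0: a_0=4, p_0 = 4*1 + 0 = 4, q_0 = 4*0 + 1 = 1.
  i=1: a_1=8, p_1 = 8*4 + 1 = 33, q_1 = 8*1 + 0 = 8.
Indeed p_0^2 - 17*q_0^2 = 16 - 17 = -1, not +1.
Check: 33^2 - 17*8^2 = 1089 - 1088 = 1, so (x, y) = (33, 8) solves the equation, and by the theorem it is the least positive solution.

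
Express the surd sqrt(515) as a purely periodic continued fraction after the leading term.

Write x_i = (sqrt(515) + m_i)/d_i with (m_0, d_0) = (0, 1). a_0 = floor(sqrt(515)) = 22, since 22^2 = 484 <= 515 < 529 = 23^2.
Iterate m_{i+1} = d_i*a_i - m_i, d_{i+1} = (515 - m_{i+1}^2)/d_i, a_{i+1} = floor((a_0 + m_{i+1})/d_{i+1}):
  m_1 = 1*22 - 0 = 22, d_1 = (515 - 22^2)/1 = 31/1 = 31, a_1 = floor((22 + 22)/31) = 1.
  m_2 = 31*1 - 22 = 9, d_2 = (515 - 9^2)/31 = 434/31 = 14, a_2 = floor((22 + 9)/14) = 2.
  m_3 = 14*2 - 9 = 19, d_3 = (515 - 19^2)/14 = 154/14 = 11, a_3 = floor((22 + 19)/11) = 3.
  m_4 = 11*3 - 19 = 14, d_4 = (515 - 14^2)/11 = 319/11 = 29, a_4 = floor((22 + 14)/29) = 1.
  m_5 = 29*1 - 14 = 15, d_5 = (515 - 15^2)/29 = 290/29 = 10, a_5 = floor((22 + 15)/10) = 3.
  m_6 = 10*3 - 15 = 15, d_6 = (515 - 15^2)/10 = 290/10 = 29, a_6 = floor((22 + 15)/29) = 1.
  m_7 = 29*1 - 15 = 14, d_7 = (515 - 14^2)/29 = 319/29 = 11, a_7 = floor((22 + 14)/11) = 3.
  m_8 = 11*3 - 14 = 19, d_8 = (515 - 19^2)/11 = 154/11 = 14, a_8 = floor((22 + 19)/14) = 2.
  m_9 = 14*2 - 19 = 9, d_9 = (515 - 9^2)/14 = 434/14 = 31, a_9 = floor((22 + 9)/31) = 1.
  m_10 = 31*1 - 9 = 22, d_10 = (515 - 22^2)/31 = 31/31 = 1, a_10 = floor((22 + 22)/1) = 44.
  m_11 = 1*44 - 22 = 22, d_11 = (515 - 22^2)/1 = 31/1 = 31: (m_11, d_11) = (m_1, d_1) = (22, 31), so from here the quotients repeat a_1, ..., a_10; the period length is 10.
Hence the expansion of sqrt(515) is a_0 = 22 followed by the repeating block 1, 2, 3, 1, 3, 1, 3, 2, 1, 44 (period 10).

[22; (1, 2, 3, 1, 3, 1, 3, 2, 1, 44)]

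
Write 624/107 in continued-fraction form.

[5; 1, 4, 1, 17]

Run the Euclidean algorithm on 624 and 107; the successive quotients are the partial quotients a_0, a_1, ... (each step inverts the fractional part left over by the previous one):
  624 = 5*107 + 89, so a_0 = 5.
  107 = 1*89 + 18, so a_1 = 1.
  89 = 4*18 + 17, so a_2 = 4.
  18 = 1*17 + 1, so a_3 = 1.
  17 = 17*1 + 0, so a_4 = 17.
The remainder reaches 0 after 5 divisions, so the expansion has 5 partial quotients, read off in order.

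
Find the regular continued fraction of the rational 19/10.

[1; 1, 9]

Run the Euclidean algorithm on 19 and 10; the successive quotients are the partial quotients a_0, a_1, ... (each step inverts the fractional part left over by the previous one):
  19 = 1*10 + 9, so a_0 = 1.
  10 = 1*9 + 1, so a_1 = 1.
  9 = 9*1 + 0, so a_2 = 9.
The remainder reaches 0 after 3 divisions, so the expansion has 3 partial quotients, read off in order.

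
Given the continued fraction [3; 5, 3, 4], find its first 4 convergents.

3/1, 16/5, 51/16, 220/69

Using the convergent recurrence p_i = a_i*p_{i-1} + p_{i-2}, q_i = a_i*q_{i-1} + q_{i-2} with p_{-2}=0, p_{-1}=1, q_{-2}=1, q_{-1}=0:
  i=0: a_0=3, p_0 = 3*1 + 0 = 3, q_0 = 3*0 + 1 = 1.
  i=1: a_1=5, p_1 = 5*3 + 1 = 16, q_1 = 5*1 + 0 = 5.
  i=2: a_2=3, p_2 = 3*16 + 3 = 51, q_2 = 3*5 + 1 = 16.
  i=3: a_3=4, p_3 = 4*51 + 16 = 220, q_3 = 4*16 + 5 = 69.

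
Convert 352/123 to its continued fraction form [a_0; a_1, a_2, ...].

Run the Euclidean algorithm on 352 and 123; the successive quotients are the partial quotients a_0, a_1, ... (each step inverts the fractional part left over by the previous one):
  352 = 2*123 + 106, so a_0 = 2.
  123 = 1*106 + 17, so a_1 = 1.
  106 = 6*17 + 4, so a_2 = 6.
  17 = 4*4 + 1, so a_3 = 4.
  4 = 4*1 + 0, so a_4 = 4.
The remainder reaches 0 after 5 divisions, so the expansion has 5 partial quotients, read off in order.

[2; 1, 6, 4, 4]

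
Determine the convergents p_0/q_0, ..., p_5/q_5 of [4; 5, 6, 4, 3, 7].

4/1, 21/5, 130/31, 541/129, 1753/418, 12812/3055

Using the convergent recurrence p_i = a_i*p_{i-1} + p_{i-2}, q_i = a_i*q_{i-1} + q_{i-2} with p_{-2}=0, p_{-1}=1, q_{-2}=1, q_{-1}=0:
  i=0: a_0=4, p_0 = 4*1 + 0 = 4, q_0 = 4*0 + 1 = 1.
  i=1: a_1=5, p_1 = 5*4 + 1 = 21, q_1 = 5*1 + 0 = 5.
  i=2: a_2=6, p_2 = 6*21 + 4 = 130, q_2 = 6*5 + 1 = 31.
  i=3: a_3=4, p_3 = 4*130 + 21 = 541, q_3 = 4*31 + 5 = 129.
  i=4: a_4=3, p_4 = 3*541 + 130 = 1753, q_4 = 3*129 + 31 = 418.
  i=5: a_5=7, p_5 = 7*1753 + 541 = 12812, q_5 = 7*418 + 129 = 3055.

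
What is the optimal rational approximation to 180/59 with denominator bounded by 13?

40/13

Expand x = 180/59 as a continued fraction with the Euclidean algorithm:
  180 = 3*59 + 3, so a_0 = 3.
  59 = 19*3 + 2, so a_1 = 19.
  3 = 1*2 + 1, so a_2 = 1.
  2 = 2*1 + 0, so a_3 = 2.
so x = [3; 19, 1, 2].
Convergents (p_i = a_i*p_{i-1} + p_{i-2}, q_i = a_i*q_{i-1} + q_{i-2} with p_{-2}=0, p_{-1}=1, q_{-2}=1, q_{-1}=0), until the denominator exceeds 13:
  i=0: a_0=3, p_0 = 3*1 + 0 = 3, q_0 = 3*0 + 1 = 1.
  i=1: a_1=19, p_1 = 19*3 + 1 = 58, q_1 = 19*1 + 0 = 19.
q_1 = 19 > 13, so the last convergent with denominator <= 13 is p_0/q_0 = 3/1.
The closest fraction with denominator <= 13 is either p_0/q_0 or the intermediate fraction (k*p_0 + p_{-1})/(k*q_0 + q_{-1}) with the largest k >= 1 whose denominator stays <= 13; these approach x as k grows, and every other convergent or intermediate fraction in range is farther away.
Largest k: floor((13 - q_{-1})/q_0) = floor((13 - 0)/1) = 13 (using the seeds p_{-1} = 1, q_{-1} = 0).
That gives (13*3 + 1)/(13*1 + 0) = 40/13.
Compare the errors: |x - 3/1| = |180*1 - 3*59|/(59*1) = 3/59, and |x - 40/13| = |180*13 - 40*59|/(59*13) = 20/767.
Cross-multiplying, 20*59 = 1180 < 2301 = 3*767, so 20/767 is smaller: the intermediate fraction 40/13 is closer to x than 3/1.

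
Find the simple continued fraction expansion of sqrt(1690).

[41; (9, 8, 9, 82)]

Write x_i = (sqrt(1690) + m_i)/d_i with (m_0, d_0) = (0, 1). a_0 = floor(sqrt(1690)) = 41, since 41^2 = 1681 <= 1690 < 1764 = 42^2.
Iterate m_{i+1} = d_i*a_i - m_i, d_{i+1} = (1690 - m_{i+1}^2)/d_i, a_{i+1} = floor((a_0 + m_{i+1})/d_{i+1}):
  m_1 = 1*41 - 0 = 41, d_1 = (1690 - 41^2)/1 = 9/1 = 9, a_1 = floor((41 + 41)/9) = 9.
  m_2 = 9*9 - 41 = 40, d_2 = (1690 - 40^2)/9 = 90/9 = 10, a_2 = floor((41 + 40)/10) = 8.
  m_3 = 10*8 - 40 = 40, d_3 = (1690 - 40^2)/10 = 90/10 = 9, a_3 = floor((41 + 40)/9) = 9.
  m_4 = 9*9 - 40 = 41, d_4 = (1690 - 41^2)/9 = 9/9 = 1, a_4 = floor((41 + 41)/1) = 82.
  m_5 = 1*82 - 41 = 41, d_5 = (1690 - 41^2)/1 = 9/1 = 9: (m_5, d_5) = (m_1, d_1) = (41, 9), so from here the quotients repeat a_1, ..., a_4; the period length is 4.
Hence the expansion of sqrt(1690) is a_0 = 41 followed by the repeating block 9, 8, 9, 82 (period 4).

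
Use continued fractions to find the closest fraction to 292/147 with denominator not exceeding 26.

2/1

Expand x = 292/147 as a continued fraction with the Euclidean algorithm:
  292 = 1*147 + 145, so a_0 = 1.
  147 = 1*145 + 2, so a_1 = 1.
  145 = 72*2 + 1, so a_2 = 72.
  2 = 2*1 + 0, so a_3 = 2.
so x = [1; 1, 72, 2].
Convergents (p_i = a_i*p_{i-1} + p_{i-2}, q_i = a_i*q_{i-1} + q_{i-2} with p_{-2}=0, p_{-1}=1, q_{-2}=1, q_{-1}=0), until the denominator exceeds 26:
  i=0: a_0=1, p_0 = 1*1 + 0 = 1, q_0 = 1*0 + 1 = 1.
  i=1: a_1=1, p_1 = 1*1 + 1 = 2, q_1 = 1*1 + 0 = 1.
  i=2: a_2=72, p_2 = 72*2 + 1 = 145, q_2 = 72*1 + 1 = 73.
q_2 = 73 > 26, so the last convergent with denominator <= 26 is p_1/q_1 = 2/1.
The closest fraction with denominator <= 26 is either p_1/q_1 or the intermediate fraction (k*p_1 + p_0)/(k*q_1 + q_0) with the largest k >= 1 whose denominator stays <= 26; these approach x as k grows, and every other convergent or intermediate fraction in range is farther away.
Largest k: floor((26 - q_0)/q_1) = floor((26 - 1)/1) = 25.
That gives (25*2 + 1)/(25*1 + 1) = 51/26.
Compare the errors: |x - 2/1| = |292*1 - 2*147|/(147*1) = 2/147, and |x - 51/26| = |292*26 - 51*147|/(147*26) = 95/3822.
Cross-multiplying, 2*3822 = 7644 < 13965 = 95*147, so 2/147 is smaller: the convergent 2/1 is closer to x than 51/26.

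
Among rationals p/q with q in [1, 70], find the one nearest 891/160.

Expand x = 891/160 as a continued fraction with the Euclidean algorithm:
  891 = 5*160 + 91, so a_0 = 5.
  160 = 1*91 + 69, so a_1 = 1.
  91 = 1*69 + 22, so a_2 = 1.
  69 = 3*22 + 3, so a_3 = 3.
  22 = 7*3 + 1, so a_4 = 7.
  3 = 3*1 + 0, so a_5 = 3.
so x = [5; 1, 1, 3, 7, 3].
Convergents (p_i = a_i*p_{i-1} + p_{i-2}, q_i = a_i*q_{i-1} + q_{i-2} with p_{-2}=0, p_{-1}=1, q_{-2}=1, q_{-1}=0), until the denominator exceeds 70:
  i=0: a_0=5, p_0 = 5*1 + 0 = 5, q_0 = 5*0 + 1 = 1.
  i=1: a_1=1, p_1 = 1*5 + 1 = 6, q_1 = 1*1 + 0 = 1.
  i=2: a_2=1, p_2 = 1*6 + 5 = 11, q_2 = 1*1 + 1 = 2.
  i=3: a_3=3, p_3 = 3*11 + 6 = 39, q_3 = 3*2 + 1 = 7.
  i=4: a_4=7, p_4 = 7*39 + 11 = 284, q_4 = 7*7 + 2 = 51.
  i=5: a_5=3, p_5 = 3*284 + 39 = 891, q_5 = 3*51 + 7 = 160.
q_5 = 160 > 70, so the last convergent with denominator <= 70 is p_4/q_4 = 284/51.
The closest fraction with denominator <= 70 is either p_4/q_4 or the intermediate fraction (k*p_4 + p_3)/(k*q_4 + q_3) with the largest k >= 1 whose denominator stays <= 70; these approach x as k grows, and every other convergent or intermediate fraction in range is farther away.
Largest k: floor((70 - q_3)/q_4) = floor((70 - 7)/51) = 1.
That gives (1*284 + 39)/(1*51 + 7) = 323/58.
Compare the errors: |x - 284/51| = |891*51 - 284*160|/(160*51) = 1/8160, and |x - 323/58| = |891*58 - 323*160|/(160*58) = 2/9280.
Cross-multiplying, 1*9280 = 9280 < 16320 = 2*8160, so 1/8160 is smaller: the convergent 284/51 is closer to x than 323/58.

284/51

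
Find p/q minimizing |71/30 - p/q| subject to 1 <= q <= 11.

26/11

Expand x = 71/30 as a continued fraction with the Euclidean algorithm:
  71 = 2*30 + 11, so a_0 = 2.
  30 = 2*11 + 8, so a_1 = 2.
  11 = 1*8 + 3, so a_2 = 1.
  8 = 2*3 + 2, so a_3 = 2.
  3 = 1*2 + 1, so a_4 = 1.
  2 = 2*1 + 0, so a_5 = 2.
so x = [2; 2, 1, 2, 1, 2].
Convergents (p_i = a_i*p_{i-1} + p_{i-2}, q_i = a_i*q_{i-1} + q_{i-2} with p_{-2}=0, p_{-1}=1, q_{-2}=1, q_{-1}=0), until the denominator exceeds 11:
  i=0: a_0=2, p_0 = 2*1 + 0 = 2, q_0 = 2*0 + 1 = 1.
  i=1: a_1=2, p_1 = 2*2 + 1 = 5, q_1 = 2*1 + 0 = 2.
  i=2: a_2=1, p_2 = 1*5 + 2 = 7, q_2 = 1*2 + 1 = 3.
  i=3: a_3=2, p_3 = 2*7 + 5 = 19, q_3 = 2*3 + 2 = 8.
  i=4: a_4=1, p_4 = 1*19 + 7 = 26, q_4 = 1*8 + 3 = 11.
  i=5: a_5=2, p_5 = 2*26 + 19 = 71, q_5 = 2*11 + 8 = 30.
q_5 = 30 > 11, so the last convergent with denominator <= 11 is p_4/q_4 = 26/11.
The closest fraction with denominator <= 11 is either p_4/q_4 or the intermediate fraction (k*p_4 + p_3)/(k*q_4 + q_3) with the largest k >= 1 whose denominator stays <= 11; these approach x as k grows, and every other convergent or intermediate fraction in range is farther away.
Largest k: floor((11 - q_3)/q_4) = floor((11 - 8)/11) = 0.
Since k = 0, no intermediate fraction beyond p_4/q_4 has denominator <= 11, so the convergent 26/11 is the closest (its error is |71*11 - 26*30|/(30*11) = 1/330).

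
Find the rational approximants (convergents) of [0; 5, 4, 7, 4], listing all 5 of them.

Using the convergent recurrence p_i = a_i*p_{i-1} + p_{i-2}, q_i = a_i*q_{i-1} + q_{i-2} with p_{-2}=0, p_{-1}=1, q_{-2}=1, q_{-1}=0:
  i=0: a_0=0, p_0 = 0*1 + 0 = 0, q_0 = 0*0 + 1 = 1.
  i=1: a_1=5, p_1 = 5*0 + 1 = 1, q_1 = 5*1 + 0 = 5.
  i=2: a_2=4, p_2 = 4*1 + 0 = 4, q_2 = 4*5 + 1 = 21.
  i=3: a_3=7, p_3 = 7*4 + 1 = 29, q_3 = 7*21 + 5 = 152.
  i=4: a_4=4, p_4 = 4*29 + 4 = 120, q_4 = 4*152 + 21 = 629.

0/1, 1/5, 4/21, 29/152, 120/629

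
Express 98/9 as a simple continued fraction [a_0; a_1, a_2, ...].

Run the Euclidean algorithm on 98 and 9; the successive quotients are the partial quotients a_0, a_1, ... (each step inverts the fractional part left over by the previous one):
  98 = 10*9 + 8, so a_0 = 10.
  9 = 1*8 + 1, so a_1 = 1.
  8 = 8*1 + 0, so a_2 = 8.
The remainder reaches 0 after 3 divisions, so the expansion has 3 partial quotients, read off in order.

[10; 1, 8]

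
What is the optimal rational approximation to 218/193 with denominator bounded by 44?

Expand x = 218/193 as a continued fraction with the Euclidean algorithm:
  218 = 1*193 + 25, so a_0 = 1.
  193 = 7*25 + 18, so a_1 = 7.
  25 = 1*18 + 7, so a_2 = 1.
  18 = 2*7 + 4, so a_3 = 2.
  7 = 1*4 + 3, so a_4 = 1.
  4 = 1*3 + 1, so a_5 = 1.
  3 = 3*1 + 0, so a_6 = 3.
so x = [1; 7, 1, 2, 1, 1, 3].
Convergents (p_i = a_i*p_{i-1} + p_{i-2}, q_i = a_i*q_{i-1} + q_{i-2} with p_{-2}=0, p_{-1}=1, q_{-2}=1, q_{-1}=0), until the denominator exceeds 44:
  i=0: a_0=1, p_0 = 1*1 + 0 = 1, q_0 = 1*0 + 1 = 1.
  i=1: a_1=7, p_1 = 7*1 + 1 = 8, q_1 = 7*1 + 0 = 7.
  i=2: a_2=1, p_2 = 1*8 + 1 = 9, q_2 = 1*7 + 1 = 8.
  i=3: a_3=2, p_3 = 2*9 + 8 = 26, q_3 = 2*8 + 7 = 23.
  i=4: a_4=1, p_4 = 1*26 + 9 = 35, q_4 = 1*23 + 8 = 31.
  i=5: a_5=1, p_5 = 1*35 + 26 = 61, q_5 = 1*31 + 23 = 54.
q_5 = 54 > 44, so the last convergent with denominator <= 44 is p_4/q_4 = 35/31.
The closest fraction with denominator <= 44 is either p_4/q_4 or the intermediate fraction (k*p_4 + p_3)/(k*q_4 + q_3) with the largest k >= 1 whose denominator stays <= 44; these approach x as k grows, and every other convergent or intermediate fraction in range is farther away.
Largest k: floor((44 - q_3)/q_4) = floor((44 - 23)/31) = 0.
Since k = 0, no intermediate fraction beyond p_4/q_4 has denominator <= 44, so the convergent 35/31 is the closest (its error is |218*31 - 35*193|/(193*31) = 3/5983).

35/31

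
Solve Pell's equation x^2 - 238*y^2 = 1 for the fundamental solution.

First expand sqrt(238) as a continued fraction. With x_i = (sqrt(238) + m_i)/d_i and (m_0, d_0) = (0, 1): a_0 = floor(sqrt(238)) = 15, since 15^2 = 225 <= 238 < 256 = 16^2.
Iterate m_{i+1} = d_i*a_i - m_i, d_{i+1} = (238 - m_{i+1}^2)/d_i, a_{i+1} = floor((a_0 + m_{i+1})/d_{i+1}):
  m_1 = 1*15 - 0 = 15, d_1 = (238 - 15^2)/1 = 13/1 = 13, a_1 = floor((15 + 15)/13) = 2.
  m_2 = 13*2 - 15 = 11, d_2 = (238 - 11^2)/13 = 117/13 = 9, a_2 = floor((15 + 11)/9) = 2.
  m_3 = 9*2 - 11 = 7, d_3 = (238 - 7^2)/9 = 189/9 = 21, a_3 = floor((15 + 7)/21) = 1.
  m_4 = 21*1 - 7 = 14, d_4 = (238 - 14^2)/21 = 42/21 = 2, a_4 = floor((15 + 14)/2) = 14.
  m_5 = 2*14 - 14 = 14, d_5 = (238 - 14^2)/2 = 42/2 = 21, a_5 = floor((15 + 14)/21) = 1.
  m_6 = 21*1 - 14 = 7, d_6 = (238 - 7^2)/21 = 189/21 = 9, a_6 = floor((15 + 7)/9) = 2.
  m_7 = 9*2 - 7 = 11, d_7 = (238 - 11^2)/9 = 117/9 = 13, a_7 = floor((15 + 11)/13) = 2.
  m_8 = 13*2 - 11 = 15, d_8 = (238 - 15^2)/13 = 13/13 = 1, a_8 = floor((15 + 15)/1) = 30.
  m_9 = 1*30 - 15 = 15, d_9 = (238 - 15^2)/1 = 13/1 = 13: (m_9, d_9) = (m_1, d_1) = (15, 13), so from here the quotients repeat a_1, ..., a_8; the period length is 8.
So sqrt(238) = [15; (2, 2, 1, 14, 1, 2, 2, 30)] with period length k = 8.
k is even, so the fundamental solution of x^2 - 238y^2 = 1 is (p_{k-1}, q_{k-1}) = (p_7, q_7); compute convergents through index 7.
Convergents (p_i = a_i*p_{i-1} + p_{i-2}, q_i = a_i*q_{i-1} + q_{i-2} with p_{-2}=0, p_{-1}=1, q_{-2}=1, q_{-1}=0):
  i=0: a_0=15, p_0 = 15*1 + 0 = 15, q_0 = 15*0 + 1 = 1.
  i=1: a_1=2, p_1 = 2*15 + 1 = 31, q_1 = 2*1 + 0 = 2.
  i=2: a_2=2, p_2 = 2*31 + 15 = 77, q_2 = 2*2 + 1 = 5.
  i=3: a_3=1, p_3 = 1*77 + 31 = 108, q_3 = 1*5 + 2 = 7.
  i=4: a_4=14, p_4 = 14*108 + 77 = 1589, q_4 = 14*7 + 5 = 103.
  i=5: a_5=1, p_5 = 1*1589 + 108 = 1697, q_5 = 1*103 + 7 = 110.
  i=6: a_6=2, p_6 = 2*1697 + 1589 = 4983, q_6 = 2*110 + 103 = 323.
  i=7: a_7=2, p_7 = 2*4983 + 1697 = 11663, q_7 = 2*323 + 110 = 756.
Check: 11663^2 - 238*756^2 = 136025569 - 136025568 = 1, so (x, y) = (11663, 756) solves the equation, and by the theorem it is the least positive solution.

(x, y) = (11663, 756)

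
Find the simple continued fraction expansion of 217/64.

Run the Euclidean algorithm on 217 and 64; the successive quotients are the partial quotients a_0, a_1, ... (each step inverts the fractional part left over by the previous one):
  217 = 3*64 + 25, so a_0 = 3.
  64 = 2*25 + 14, so a_1 = 2.
  25 = 1*14 + 11, so a_2 = 1.
  14 = 1*11 + 3, so a_3 = 1.
  11 = 3*3 + 2, so a_4 = 3.
  3 = 1*2 + 1, so a_5 = 1.
  2 = 2*1 + 0, so a_6 = 2.
The remainder reaches 0 after 7 divisions, so the expansion has 7 partial quotients, read off in order.

[3; 2, 1, 1, 3, 1, 2]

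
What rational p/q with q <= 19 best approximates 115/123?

Expand x = 115/123 as a continued fraction with the Euclidean algorithm:
  115 = 0*123 + 115, so a_0 = 0.
  123 = 1*115 + 8, so a_1 = 1.
  115 = 14*8 + 3, so a_2 = 14.
  8 = 2*3 + 2, so a_3 = 2.
  3 = 1*2 + 1, so a_4 = 1.
  2 = 2*1 + 0, so a_5 = 2.
so x = [0; 1, 14, 2, 1, 2].
Convergents (p_i = a_i*p_{i-1} + p_{i-2}, q_i = a_i*q_{i-1} + q_{i-2} with p_{-2}=0, p_{-1}=1, q_{-2}=1, q_{-1}=0), until the denominator exceeds 19:
  i=0: a_0=0, p_0 = 0*1 + 0 = 0, q_0 = 0*0 + 1 = 1.
  i=1: a_1=1, p_1 = 1*0 + 1 = 1, q_1 = 1*1 + 0 = 1.
  i=2: a_2=14, p_2 = 14*1 + 0 = 14, q_2 = 14*1 + 1 = 15.
  i=3: a_3=2, p_3 = 2*14 + 1 = 29, q_3 = 2*15 + 1 = 31.
q_3 = 31 > 19, so the last convergent with denominator <= 19 is p_2/q_2 = 14/15.
The closest fraction with denominator <= 19 is either p_2/q_2 or the intermediate fraction (k*p_2 + p_1)/(k*q_2 + q_1) with the largest k >= 1 whose denominator stays <= 19; these approach x as k grows, and every other convergent or intermediate fraction in range is farther away.
Largest k: floor((19 - q_1)/q_2) = floor((19 - 1)/15) = 1.
That gives (1*14 + 1)/(1*15 + 1) = 15/16.
Compare the errors: |x - 14/15| = |115*15 - 14*123|/(123*15) = 3/1845, and |x - 15/16| = |115*16 - 15*123|/(123*16) = 5/1968.
Cross-multiplying, 3*1968 = 5904 < 9225 = 5*1845, so 3/1845 is smaller: the convergent 14/15 is closer to x than 15/16.

14/15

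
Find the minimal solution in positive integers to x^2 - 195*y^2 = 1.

(x, y) = (14, 1)

First expand sqrt(195) as a continued fraction. With x_i = (sqrt(195) + m_i)/d_i and (m_0, d_0) = (0, 1): a_0 = floor(sqrt(195)) = 13, since 13^2 = 169 <= 195 < 196 = 14^2.
Iterate m_{i+1} = d_i*a_i - m_i, d_{i+1} = (195 - m_{i+1}^2)/d_i, a_{i+1} = floor((a_0 + m_{i+1})/d_{i+1}):
  m_1 = 1*13 - 0 = 13, d_1 = (195 - 13^2)/1 = 26/1 = 26, a_1 = floor((13 + 13)/26) = 1.
  m_2 = 26*1 - 13 = 13, d_2 = (195 - 13^2)/26 = 26/26 = 1, a_2 = floor((13 + 13)/1) = 26.
  m_3 = 1*26 - 13 = 13, d_3 = (195 - 13^2)/1 = 26/1 = 26: (m_3, d_3) = (m_1, d_1) = (13, 26), so from here the quotients repeat a_1, a_2; the period length is 2.
So sqrt(195) = [13; (1, 26)] with period length k = 2.
k is even, so the fundamental solution of x^2 - 195y^2 = 1 is (p_{k-1}, q_{k-1}) = (p_1, q_1); compute convergents through index 1.
Convergents (p_i = a_i*p_{i-1} + p_{i-2}, q_i = a_i*q_{i-1} + q_{i-2} with p_{-2}=0, p_{-1}=1, q_{-2}=1, q_{-1}=0):
  i=0: a_0=13, p_0 = 13*1 + 0 = 13, q_0 = 13*0 + 1 = 1.
  i=1: a_1=1, p_1 = 1*13 + 1 = 14, q_1 = 1*1 + 0 = 1.
Check: 14^2 - 195*1^2 = 196 - 195 = 1, so (x, y) = (14, 1) solves the equation, and by the theorem it is the least positive solution.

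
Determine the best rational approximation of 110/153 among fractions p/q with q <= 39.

23/32

Expand x = 110/153 as a continued fraction with the Euclidean algorithm:
  110 = 0*153 + 110, so a_0 = 0.
  153 = 1*110 + 43, so a_1 = 1.
  110 = 2*43 + 24, so a_2 = 2.
  43 = 1*24 + 19, so a_3 = 1.
  24 = 1*19 + 5, so a_4 = 1.
  19 = 3*5 + 4, so a_5 = 3.
  5 = 1*4 + 1, so a_6 = 1.
  4 = 4*1 + 0, so a_7 = 4.
so x = [0; 1, 2, 1, 1, 3, 1, 4].
Convergents (p_i = a_i*p_{i-1} + p_{i-2}, q_i = a_i*q_{i-1} + q_{i-2} with p_{-2}=0, p_{-1}=1, q_{-2}=1, q_{-1}=0), until the denominator exceeds 39:
  i=0: a_0=0, p_0 = 0*1 + 0 = 0, q_0 = 0*0 + 1 = 1.
  i=1: a_1=1, p_1 = 1*0 + 1 = 1, q_1 = 1*1 + 0 = 1.
  i=2: a_2=2, p_2 = 2*1 + 0 = 2, q_2 = 2*1 + 1 = 3.
  i=3: a_3=1, p_3 = 1*2 + 1 = 3, q_3 = 1*3 + 1 = 4.
  i=4: a_4=1, p_4 = 1*3 + 2 = 5, q_4 = 1*4 + 3 = 7.
  i=5: a_5=3, p_5 = 3*5 + 3 = 18, q_5 = 3*7 + 4 = 25.
  i=6: a_6=1, p_6 = 1*18 + 5 = 23, q_6 = 1*25 + 7 = 32.
  i=7: a_7=4, p_7 = 4*23 + 18 = 110, q_7 = 4*32 + 25 = 153.
q_7 = 153 > 39, so the last convergent with denominator <= 39 is p_6/q_6 = 23/32.
The closest fraction with denominator <= 39 is either p_6/q_6 or the intermediate fraction (k*p_6 + p_5)/(k*q_6 + q_5) with the largest k >= 1 whose denominator stays <= 39; these approach x as k grows, and every other convergent or intermediate fraction in range is farther away.
Largest k: floor((39 - q_5)/q_6) = floor((39 - 25)/32) = 0.
Since k = 0, no intermediate fraction beyond p_6/q_6 has denominator <= 39, so the convergent 23/32 is the closest (its error is |110*32 - 23*153|/(153*32) = 1/4896).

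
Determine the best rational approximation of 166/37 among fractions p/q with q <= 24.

103/23

Expand x = 166/37 as a continued fraction with the Euclidean algorithm:
  166 = 4*37 + 18, so a_0 = 4.
  37 = 2*18 + 1, so a_1 = 2.
  18 = 18*1 + 0, so a_2 = 18.
so x = [4; 2, 18].
Convergents (p_i = a_i*p_{i-1} + p_{i-2}, q_i = a_i*q_{i-1} + q_{i-2} with p_{-2}=0, p_{-1}=1, q_{-2}=1, q_{-1}=0), until the denominator exceeds 24:
  i=0: a_0=4, p_0 = 4*1 + 0 = 4, q_0 = 4*0 + 1 = 1.
  i=1: a_1=2, p_1 = 2*4 + 1 = 9, q_1 = 2*1 + 0 = 2.
  i=2: a_2=18, p_2 = 18*9 + 4 = 166, q_2 = 18*2 + 1 = 37.
q_2 = 37 > 24, so the last convergent with denominator <= 24 is p_1/q_1 = 9/2.
The closest fraction with denominator <= 24 is either p_1/q_1 or the intermediate fraction (k*p_1 + p_0)/(k*q_1 + q_0) with the largest k >= 1 whose denominator stays <= 24; these approach x as k grows, and every other convergent or intermediate fraction in range is farther away.
Largest k: floor((24 - q_0)/q_1) = floor((24 - 1)/2) = 11.
That gives (11*9 + 4)/(11*2 + 1) = 103/23.
Compare the errors: |x - 9/2| = |166*2 - 9*37|/(37*2) = 1/74, and |x - 103/23| = |166*23 - 103*37|/(37*23) = 7/851.
Cross-multiplying, 7*74 = 518 < 851 = 1*851, so 7/851 is smaller: the intermediate fraction 103/23 is closer to x than 9/2.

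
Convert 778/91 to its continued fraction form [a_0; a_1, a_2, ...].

[8; 1, 1, 4, 1, 1, 4]

Run the Euclidean algorithm on 778 and 91; the successive quotients are the partial quotients a_0, a_1, ... (each step inverts the fractional part left over by the previous one):
  778 = 8*91 + 50, so a_0 = 8.
  91 = 1*50 + 41, so a_1 = 1.
  50 = 1*41 + 9, so a_2 = 1.
  41 = 4*9 + 5, so a_3 = 4.
  9 = 1*5 + 4, so a_4 = 1.
  5 = 1*4 + 1, so a_5 = 1.
  4 = 4*1 + 0, so a_6 = 4.
The remainder reaches 0 after 7 divisions, so the expansion has 7 partial quotients, read off in order.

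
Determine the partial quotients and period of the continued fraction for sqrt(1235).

Write x_i = (sqrt(1235) + m_i)/d_i with (m_0, d_0) = (0, 1). a_0 = floor(sqrt(1235)) = 35, since 35^2 = 1225 <= 1235 < 1296 = 36^2.
Iterate m_{i+1} = d_i*a_i - m_i, d_{i+1} = (1235 - m_{i+1}^2)/d_i, a_{i+1} = floor((a_0 + m_{i+1})/d_{i+1}):
  m_1 = 1*35 - 0 = 35, d_1 = (1235 - 35^2)/1 = 10/1 = 10, a_1 = floor((35 + 35)/10) = 7.
  m_2 = 10*7 - 35 = 35, d_2 = (1235 - 35^2)/10 = 10/10 = 1, a_2 = floor((35 + 35)/1) = 70.
  m_3 = 1*70 - 35 = 35, d_3 = (1235 - 35^2)/1 = 10/1 = 10: (m_3, d_3) = (m_1, d_1) = (35, 10), so from here the quotients repeat a_1, a_2; the period length is 2.
Hence the expansion of sqrt(1235) is a_0 = 35 followed by the repeating block 7, 70 (period 2).

[35; (7, 70)]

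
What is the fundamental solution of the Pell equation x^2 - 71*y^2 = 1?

First expand sqrt(71) as a continued fraction. With x_i = (sqrt(71) + m_i)/d_i and (m_0, d_0) = (0, 1): a_0 = floor(sqrt(71)) = 8, since 8^2 = 64 <= 71 < 81 = 9^2.
Iterate m_{i+1} = d_i*a_i - m_i, d_{i+1} = (71 - m_{i+1}^2)/d_i, a_{i+1} = floor((a_0 + m_{i+1})/d_{i+1}):
  m_1 = 1*8 - 0 = 8, d_1 = (71 - 8^2)/1 = 7/1 = 7, a_1 = floor((8 + 8)/7) = 2.
  m_2 = 7*2 - 8 = 6, d_2 = (71 - 6^2)/7 = 35/7 = 5, a_2 = floor((8 + 6)/5) = 2.
  m_3 = 5*2 - 6 = 4, d_3 = (71 - 4^2)/5 = 55/5 = 11, a_3 = floor((8 + 4)/11) = 1.
  m_4 = 11*1 - 4 = 7, d_4 = (71 - 7^2)/11 = 22/11 = 2, a_4 = floor((8 + 7)/2) = 7.
  m_5 = 2*7 - 7 = 7, d_5 = (71 - 7^2)/2 = 22/2 = 11, a_5 = floor((8 + 7)/11) = 1.
  m_6 = 11*1 - 7 = 4, d_6 = (71 - 4^2)/11 = 55/11 = 5, a_6 = floor((8 + 4)/5) = 2.
  m_7 = 5*2 - 4 = 6, d_7 = (71 - 6^2)/5 = 35/5 = 7, a_7 = floor((8 + 6)/7) = 2.
  m_8 = 7*2 - 6 = 8, d_8 = (71 - 8^2)/7 = 7/7 = 1, a_8 = floor((8 + 8)/1) = 16.
  m_9 = 1*16 - 8 = 8, d_9 = (71 - 8^2)/1 = 7/1 = 7: (m_9, d_9) = (m_1, d_1) = (8, 7), so from here the quotients repeat a_1, ..., a_8; the period length is 8.
So sqrt(71) = [8; (2, 2, 1, 7, 1, 2, 2, 16)] with period length k = 8.
k is even, so the fundamental solution of x^2 - 71y^2 = 1 is (p_{k-1}, q_{k-1}) = (p_7, q_7); compute convergents through index 7.
Convergents (p_i = a_i*p_{i-1} + p_{i-2}, q_i = a_i*q_{i-1} + q_{i-2} with p_{-2}=0, p_{-1}=1, q_{-2}=1, q_{-1}=0):
  i=0: a_0=8, p_0 = 8*1 + 0 = 8, q_0 = 8*0 + 1 = 1.
  i=1: a_1=2, p_1 = 2*8 + 1 = 17, q_1 = 2*1 + 0 = 2.
  i=2: a_2=2, p_2 = 2*17 + 8 = 42, q_2 = 2*2 + 1 = 5.
  i=3: a_3=1, p_3 = 1*42 + 17 = 59, q_3 = 1*5 + 2 = 7.
  i=4: a_4=7, p_4 = 7*59 + 42 = 455, q_4 = 7*7 + 5 = 54.
  i=5: a_5=1, p_5 = 1*455 + 59 = 514, q_5 = 1*54 + 7 = 61.
  i=6: a_6=2, p_6 = 2*514 + 455 = 1483, q_6 = 2*61 + 54 = 176.
  i=7: a_7=2, p_7 = 2*1483 + 514 = 3480, q_7 = 2*176 + 61 = 413.
Check: 3480^2 - 71*413^2 = 12110400 - 12110399 = 1, so (x, y) = (3480, 413) solves the equation, and by the theorem it is the least positive solution.

(x, y) = (3480, 413)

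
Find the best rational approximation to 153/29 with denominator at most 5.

21/4

Expand x = 153/29 as a continued fraction with the Euclidean algorithm:
  153 = 5*29 + 8, so a_0 = 5.
  29 = 3*8 + 5, so a_1 = 3.
  8 = 1*5 + 3, so a_2 = 1.
  5 = 1*3 + 2, so a_3 = 1.
  3 = 1*2 + 1, so a_4 = 1.
  2 = 2*1 + 0, so a_5 = 2.
so x = [5; 3, 1, 1, 1, 2].
Convergents (p_i = a_i*p_{i-1} + p_{i-2}, q_i = a_i*q_{i-1} + q_{i-2} with p_{-2}=0, p_{-1}=1, q_{-2}=1, q_{-1}=0), until the denominator exceeds 5:
  i=0: a_0=5, p_0 = 5*1 + 0 = 5, q_0 = 5*0 + 1 = 1.
  i=1: a_1=3, p_1 = 3*5 + 1 = 16, q_1 = 3*1 + 0 = 3.
  i=2: a_2=1, p_2 = 1*16 + 5 = 21, q_2 = 1*3 + 1 = 4.
  i=3: a_3=1, p_3 = 1*21 + 16 = 37, q_3 = 1*4 + 3 = 7.
q_3 = 7 > 5, so the last convergent with denominator <= 5 is p_2/q_2 = 21/4.
The closest fraction with denominator <= 5 is either p_2/q_2 or the intermediate fraction (k*p_2 + p_1)/(k*q_2 + q_1) with the largest k >= 1 whose denominator stays <= 5; these approach x as k grows, and every other convergent or intermediate fraction in range is farther away.
Largest k: floor((5 - q_1)/q_2) = floor((5 - 3)/4) = 0.
Since k = 0, no intermediate fraction beyond p_2/q_2 has denominator <= 5, so the convergent 21/4 is the closest (its error is |153*4 - 21*29|/(29*4) = 3/116).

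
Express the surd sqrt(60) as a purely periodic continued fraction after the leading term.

Write x_i = (sqrt(60) + m_i)/d_i with (m_0, d_0) = (0, 1). a_0 = floor(sqrt(60)) = 7, since 7^2 = 49 <= 60 < 64 = 8^2.
Iterate m_{i+1} = d_i*a_i - m_i, d_{i+1} = (60 - m_{i+1}^2)/d_i, a_{i+1} = floor((a_0 + m_{i+1})/d_{i+1}):
  m_1 = 1*7 - 0 = 7, d_1 = (60 - 7^2)/1 = 11/1 = 11, a_1 = floor((7 + 7)/11) = 1.
  m_2 = 11*1 - 7 = 4, d_2 = (60 - 4^2)/11 = 44/11 = 4, a_2 = floor((7 + 4)/4) = 2.
  m_3 = 4*2 - 4 = 4, d_3 = (60 - 4^2)/4 = 44/4 = 11, a_3 = floor((7 + 4)/11) = 1.
  m_4 = 11*1 - 4 = 7, d_4 = (60 - 7^2)/11 = 11/11 = 1, a_4 = floor((7 + 7)/1) = 14.
  m_5 = 1*14 - 7 = 7, d_5 = (60 - 7^2)/1 = 11/1 = 11: (m_5, d_5) = (m_1, d_1) = (7, 11), so from here the quotients repeat a_1, ..., a_4; the period length is 4.
Hence the expansion of sqrt(60) is a_0 = 7 followed by the repeating block 1, 2, 1, 14 (period 4).

[7; (1, 2, 1, 14)]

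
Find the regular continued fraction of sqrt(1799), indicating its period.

Write x_i = (sqrt(1799) + m_i)/d_i with (m_0, d_0) = (0, 1). a_0 = floor(sqrt(1799)) = 42, since 42^2 = 1764 <= 1799 < 1849 = 43^2.
Iterate m_{i+1} = d_i*a_i - m_i, d_{i+1} = (1799 - m_{i+1}^2)/d_i, a_{i+1} = floor((a_0 + m_{i+1})/d_{i+1}):
  m_1 = 1*42 - 0 = 42, d_1 = (1799 - 42^2)/1 = 35/1 = 35, a_1 = floor((42 + 42)/35) = 2.
  m_2 = 35*2 - 42 = 28, d_2 = (1799 - 28^2)/35 = 1015/35 = 29, a_2 = floor((42 + 28)/29) = 2.
  m_3 = 29*2 - 28 = 30, d_3 = (1799 - 30^2)/29 = 899/29 = 31, a_3 = floor((42 + 30)/31) = 2.
  m_4 = 31*2 - 30 = 32, d_4 = (1799 - 32^2)/31 = 775/31 = 25, a_4 = floor((42 + 32)/25) = 2.
  m_5 = 25*2 - 32 = 18, d_5 = (1799 - 18^2)/25 = 1475/25 = 59, a_5 = floor((42 + 18)/59) = 1.
  m_6 = 59*1 - 18 = 41, d_6 = (1799 - 41^2)/59 = 118/59 = 2, a_6 = floor((42 + 41)/2) = 41.
  m_7 = 2*41 - 41 = 41, d_7 = (1799 - 41^2)/2 = 118/2 = 59, a_7 = floor((42 + 41)/59) = 1.
  m_8 = 59*1 - 41 = 18, d_8 = (1799 - 18^2)/59 = 1475/59 = 25, a_8 = floor((42 + 18)/25) = 2.
  m_9 = 25*2 - 18 = 32, d_9 = (1799 - 32^2)/25 = 775/25 = 31, a_9 = floor((42 + 32)/31) = 2.
  m_10 = 31*2 - 32 = 30, d_10 = (1799 - 30^2)/31 = 899/31 = 29, a_10 = floor((42 + 30)/29) = 2.
  m_11 = 29*2 - 30 = 28, d_11 = (1799 - 28^2)/29 = 1015/29 = 35, a_11 = floor((42 + 28)/35) = 2.
  m_12 = 35*2 - 28 = 42, d_12 = (1799 - 42^2)/35 = 35/35 = 1, a_12 = floor((42 + 42)/1) = 84.
  m_13 = 1*84 - 42 = 42, d_13 = (1799 - 42^2)/1 = 35/1 = 35: (m_13, d_13) = (m_1, d_1) = (42, 35), so from here the quotients repeat a_1, ..., a_12; the period length is 12.
Hence the expansion of sqrt(1799) is a_0 = 42 followed by the repeating block 2, 2, 2, 2, 1, 41, 1, 2, 2, 2, 2, 84 (period 12).

[42; (2, 2, 2, 2, 1, 41, 1, 2, 2, 2, 2, 84)]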